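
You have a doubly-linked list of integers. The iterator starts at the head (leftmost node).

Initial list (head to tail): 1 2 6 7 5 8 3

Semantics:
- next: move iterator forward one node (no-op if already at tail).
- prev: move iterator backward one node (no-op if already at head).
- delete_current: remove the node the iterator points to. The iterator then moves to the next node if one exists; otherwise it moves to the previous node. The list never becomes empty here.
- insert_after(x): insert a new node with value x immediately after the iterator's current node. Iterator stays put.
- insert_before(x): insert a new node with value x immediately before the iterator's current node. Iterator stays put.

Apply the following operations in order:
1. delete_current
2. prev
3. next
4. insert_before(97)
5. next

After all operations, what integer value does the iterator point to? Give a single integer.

After 1 (delete_current): list=[2, 6, 7, 5, 8, 3] cursor@2
After 2 (prev): list=[2, 6, 7, 5, 8, 3] cursor@2
After 3 (next): list=[2, 6, 7, 5, 8, 3] cursor@6
After 4 (insert_before(97)): list=[2, 97, 6, 7, 5, 8, 3] cursor@6
After 5 (next): list=[2, 97, 6, 7, 5, 8, 3] cursor@7

Answer: 7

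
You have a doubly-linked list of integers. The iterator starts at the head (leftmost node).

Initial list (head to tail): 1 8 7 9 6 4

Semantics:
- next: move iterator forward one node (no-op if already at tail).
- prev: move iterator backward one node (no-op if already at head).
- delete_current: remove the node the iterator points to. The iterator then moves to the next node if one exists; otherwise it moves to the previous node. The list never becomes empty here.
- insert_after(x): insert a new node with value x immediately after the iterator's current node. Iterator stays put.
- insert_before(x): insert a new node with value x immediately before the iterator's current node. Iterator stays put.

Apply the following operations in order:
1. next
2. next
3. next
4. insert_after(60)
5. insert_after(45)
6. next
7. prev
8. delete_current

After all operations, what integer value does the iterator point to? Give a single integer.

After 1 (next): list=[1, 8, 7, 9, 6, 4] cursor@8
After 2 (next): list=[1, 8, 7, 9, 6, 4] cursor@7
After 3 (next): list=[1, 8, 7, 9, 6, 4] cursor@9
After 4 (insert_after(60)): list=[1, 8, 7, 9, 60, 6, 4] cursor@9
After 5 (insert_after(45)): list=[1, 8, 7, 9, 45, 60, 6, 4] cursor@9
After 6 (next): list=[1, 8, 7, 9, 45, 60, 6, 4] cursor@45
After 7 (prev): list=[1, 8, 7, 9, 45, 60, 6, 4] cursor@9
After 8 (delete_current): list=[1, 8, 7, 45, 60, 6, 4] cursor@45

Answer: 45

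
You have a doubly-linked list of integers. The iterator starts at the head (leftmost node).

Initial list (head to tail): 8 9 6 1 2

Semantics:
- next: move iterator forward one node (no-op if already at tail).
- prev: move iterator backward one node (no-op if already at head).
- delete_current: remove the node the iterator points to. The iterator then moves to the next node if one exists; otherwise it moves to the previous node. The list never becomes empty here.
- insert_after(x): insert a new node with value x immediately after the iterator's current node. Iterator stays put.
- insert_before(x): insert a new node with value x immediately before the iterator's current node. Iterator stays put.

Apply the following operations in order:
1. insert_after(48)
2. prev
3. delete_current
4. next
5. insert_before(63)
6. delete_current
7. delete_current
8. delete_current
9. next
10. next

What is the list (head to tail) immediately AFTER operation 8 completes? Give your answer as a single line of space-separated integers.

After 1 (insert_after(48)): list=[8, 48, 9, 6, 1, 2] cursor@8
After 2 (prev): list=[8, 48, 9, 6, 1, 2] cursor@8
After 3 (delete_current): list=[48, 9, 6, 1, 2] cursor@48
After 4 (next): list=[48, 9, 6, 1, 2] cursor@9
After 5 (insert_before(63)): list=[48, 63, 9, 6, 1, 2] cursor@9
After 6 (delete_current): list=[48, 63, 6, 1, 2] cursor@6
After 7 (delete_current): list=[48, 63, 1, 2] cursor@1
After 8 (delete_current): list=[48, 63, 2] cursor@2

Answer: 48 63 2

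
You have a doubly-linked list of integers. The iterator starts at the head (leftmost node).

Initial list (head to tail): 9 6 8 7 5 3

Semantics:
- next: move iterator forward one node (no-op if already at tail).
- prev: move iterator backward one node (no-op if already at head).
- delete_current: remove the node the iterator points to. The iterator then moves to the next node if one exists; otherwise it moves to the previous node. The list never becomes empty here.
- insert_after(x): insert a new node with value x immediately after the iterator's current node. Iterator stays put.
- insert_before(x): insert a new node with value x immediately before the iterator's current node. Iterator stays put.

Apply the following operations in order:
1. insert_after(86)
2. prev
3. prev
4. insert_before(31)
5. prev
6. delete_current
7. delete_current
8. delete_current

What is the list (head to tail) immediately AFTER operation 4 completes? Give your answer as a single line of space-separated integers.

Answer: 31 9 86 6 8 7 5 3

Derivation:
After 1 (insert_after(86)): list=[9, 86, 6, 8, 7, 5, 3] cursor@9
After 2 (prev): list=[9, 86, 6, 8, 7, 5, 3] cursor@9
After 3 (prev): list=[9, 86, 6, 8, 7, 5, 3] cursor@9
After 4 (insert_before(31)): list=[31, 9, 86, 6, 8, 7, 5, 3] cursor@9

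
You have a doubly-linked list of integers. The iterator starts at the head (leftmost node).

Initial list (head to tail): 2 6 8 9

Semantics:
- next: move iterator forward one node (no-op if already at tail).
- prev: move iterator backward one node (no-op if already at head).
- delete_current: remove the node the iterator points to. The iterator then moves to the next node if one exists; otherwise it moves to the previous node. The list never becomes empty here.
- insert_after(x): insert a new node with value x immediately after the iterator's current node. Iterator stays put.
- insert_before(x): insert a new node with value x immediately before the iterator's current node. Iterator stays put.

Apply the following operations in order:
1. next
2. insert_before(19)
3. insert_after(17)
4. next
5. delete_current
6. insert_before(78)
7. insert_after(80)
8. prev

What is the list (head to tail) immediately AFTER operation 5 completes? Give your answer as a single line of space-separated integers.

Answer: 2 19 6 8 9

Derivation:
After 1 (next): list=[2, 6, 8, 9] cursor@6
After 2 (insert_before(19)): list=[2, 19, 6, 8, 9] cursor@6
After 3 (insert_after(17)): list=[2, 19, 6, 17, 8, 9] cursor@6
After 4 (next): list=[2, 19, 6, 17, 8, 9] cursor@17
After 5 (delete_current): list=[2, 19, 6, 8, 9] cursor@8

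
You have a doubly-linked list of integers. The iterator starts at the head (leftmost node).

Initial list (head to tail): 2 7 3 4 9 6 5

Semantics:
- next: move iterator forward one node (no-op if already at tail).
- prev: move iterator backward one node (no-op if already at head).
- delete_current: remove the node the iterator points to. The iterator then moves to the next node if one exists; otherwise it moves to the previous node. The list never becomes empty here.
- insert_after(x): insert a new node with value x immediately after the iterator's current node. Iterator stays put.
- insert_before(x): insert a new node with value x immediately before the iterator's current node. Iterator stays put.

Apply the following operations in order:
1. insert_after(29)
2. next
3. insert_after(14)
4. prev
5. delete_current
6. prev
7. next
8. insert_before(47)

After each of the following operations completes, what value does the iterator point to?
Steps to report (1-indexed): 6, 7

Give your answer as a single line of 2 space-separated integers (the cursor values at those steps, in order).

After 1 (insert_after(29)): list=[2, 29, 7, 3, 4, 9, 6, 5] cursor@2
After 2 (next): list=[2, 29, 7, 3, 4, 9, 6, 5] cursor@29
After 3 (insert_after(14)): list=[2, 29, 14, 7, 3, 4, 9, 6, 5] cursor@29
After 4 (prev): list=[2, 29, 14, 7, 3, 4, 9, 6, 5] cursor@2
After 5 (delete_current): list=[29, 14, 7, 3, 4, 9, 6, 5] cursor@29
After 6 (prev): list=[29, 14, 7, 3, 4, 9, 6, 5] cursor@29
After 7 (next): list=[29, 14, 7, 3, 4, 9, 6, 5] cursor@14
After 8 (insert_before(47)): list=[29, 47, 14, 7, 3, 4, 9, 6, 5] cursor@14

Answer: 29 14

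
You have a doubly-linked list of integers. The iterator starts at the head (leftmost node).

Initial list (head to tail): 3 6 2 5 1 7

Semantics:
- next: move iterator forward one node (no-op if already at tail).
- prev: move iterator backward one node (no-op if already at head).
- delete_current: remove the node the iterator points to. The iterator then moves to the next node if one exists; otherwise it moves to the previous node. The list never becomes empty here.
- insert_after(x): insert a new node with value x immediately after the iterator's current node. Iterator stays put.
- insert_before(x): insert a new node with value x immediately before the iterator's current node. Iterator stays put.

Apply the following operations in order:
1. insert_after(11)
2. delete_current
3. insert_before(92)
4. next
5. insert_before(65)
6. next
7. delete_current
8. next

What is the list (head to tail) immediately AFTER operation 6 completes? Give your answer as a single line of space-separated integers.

After 1 (insert_after(11)): list=[3, 11, 6, 2, 5, 1, 7] cursor@3
After 2 (delete_current): list=[11, 6, 2, 5, 1, 7] cursor@11
After 3 (insert_before(92)): list=[92, 11, 6, 2, 5, 1, 7] cursor@11
After 4 (next): list=[92, 11, 6, 2, 5, 1, 7] cursor@6
After 5 (insert_before(65)): list=[92, 11, 65, 6, 2, 5, 1, 7] cursor@6
After 6 (next): list=[92, 11, 65, 6, 2, 5, 1, 7] cursor@2

Answer: 92 11 65 6 2 5 1 7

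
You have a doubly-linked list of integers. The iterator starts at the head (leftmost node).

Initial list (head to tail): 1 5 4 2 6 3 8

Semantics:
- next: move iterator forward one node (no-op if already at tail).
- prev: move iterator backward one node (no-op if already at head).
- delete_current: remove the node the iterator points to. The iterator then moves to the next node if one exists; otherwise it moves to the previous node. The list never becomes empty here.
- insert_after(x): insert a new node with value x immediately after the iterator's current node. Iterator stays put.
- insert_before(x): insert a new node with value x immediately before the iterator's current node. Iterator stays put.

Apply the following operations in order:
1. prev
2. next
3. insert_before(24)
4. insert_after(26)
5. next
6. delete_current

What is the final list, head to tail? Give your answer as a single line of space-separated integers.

Answer: 1 24 5 4 2 6 3 8

Derivation:
After 1 (prev): list=[1, 5, 4, 2, 6, 3, 8] cursor@1
After 2 (next): list=[1, 5, 4, 2, 6, 3, 8] cursor@5
After 3 (insert_before(24)): list=[1, 24, 5, 4, 2, 6, 3, 8] cursor@5
After 4 (insert_after(26)): list=[1, 24, 5, 26, 4, 2, 6, 3, 8] cursor@5
After 5 (next): list=[1, 24, 5, 26, 4, 2, 6, 3, 8] cursor@26
After 6 (delete_current): list=[1, 24, 5, 4, 2, 6, 3, 8] cursor@4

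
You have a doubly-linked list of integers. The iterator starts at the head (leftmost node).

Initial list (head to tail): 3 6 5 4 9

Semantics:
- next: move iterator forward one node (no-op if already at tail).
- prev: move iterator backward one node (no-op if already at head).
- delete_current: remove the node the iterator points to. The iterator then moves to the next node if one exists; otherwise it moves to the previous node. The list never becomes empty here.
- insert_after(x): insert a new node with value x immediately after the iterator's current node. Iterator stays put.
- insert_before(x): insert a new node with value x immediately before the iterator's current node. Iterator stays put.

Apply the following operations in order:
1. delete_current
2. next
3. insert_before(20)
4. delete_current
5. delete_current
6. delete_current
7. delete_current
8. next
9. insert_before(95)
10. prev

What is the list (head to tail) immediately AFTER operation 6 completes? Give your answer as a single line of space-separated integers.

Answer: 6 20

Derivation:
After 1 (delete_current): list=[6, 5, 4, 9] cursor@6
After 2 (next): list=[6, 5, 4, 9] cursor@5
After 3 (insert_before(20)): list=[6, 20, 5, 4, 9] cursor@5
After 4 (delete_current): list=[6, 20, 4, 9] cursor@4
After 5 (delete_current): list=[6, 20, 9] cursor@9
After 6 (delete_current): list=[6, 20] cursor@20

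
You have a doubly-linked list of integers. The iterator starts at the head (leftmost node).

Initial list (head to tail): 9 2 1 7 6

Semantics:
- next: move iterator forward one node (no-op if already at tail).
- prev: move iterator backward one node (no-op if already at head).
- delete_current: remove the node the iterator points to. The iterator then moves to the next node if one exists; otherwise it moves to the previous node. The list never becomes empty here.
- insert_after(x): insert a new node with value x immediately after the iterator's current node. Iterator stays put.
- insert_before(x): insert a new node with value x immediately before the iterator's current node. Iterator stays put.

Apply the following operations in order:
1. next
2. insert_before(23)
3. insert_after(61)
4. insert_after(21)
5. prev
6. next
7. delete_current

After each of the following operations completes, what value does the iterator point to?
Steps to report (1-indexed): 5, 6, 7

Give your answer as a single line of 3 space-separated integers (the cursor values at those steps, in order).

After 1 (next): list=[9, 2, 1, 7, 6] cursor@2
After 2 (insert_before(23)): list=[9, 23, 2, 1, 7, 6] cursor@2
After 3 (insert_after(61)): list=[9, 23, 2, 61, 1, 7, 6] cursor@2
After 4 (insert_after(21)): list=[9, 23, 2, 21, 61, 1, 7, 6] cursor@2
After 5 (prev): list=[9, 23, 2, 21, 61, 1, 7, 6] cursor@23
After 6 (next): list=[9, 23, 2, 21, 61, 1, 7, 6] cursor@2
After 7 (delete_current): list=[9, 23, 21, 61, 1, 7, 6] cursor@21

Answer: 23 2 21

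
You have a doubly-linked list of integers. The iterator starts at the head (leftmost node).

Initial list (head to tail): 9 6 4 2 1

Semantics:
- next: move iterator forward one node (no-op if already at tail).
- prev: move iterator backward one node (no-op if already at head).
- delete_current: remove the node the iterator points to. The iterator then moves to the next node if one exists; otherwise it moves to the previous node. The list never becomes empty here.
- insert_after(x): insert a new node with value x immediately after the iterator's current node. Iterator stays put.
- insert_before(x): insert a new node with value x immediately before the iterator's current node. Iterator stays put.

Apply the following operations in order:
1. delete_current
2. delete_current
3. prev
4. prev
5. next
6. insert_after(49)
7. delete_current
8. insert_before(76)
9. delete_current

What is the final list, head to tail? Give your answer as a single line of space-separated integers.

Answer: 4 76 1

Derivation:
After 1 (delete_current): list=[6, 4, 2, 1] cursor@6
After 2 (delete_current): list=[4, 2, 1] cursor@4
After 3 (prev): list=[4, 2, 1] cursor@4
After 4 (prev): list=[4, 2, 1] cursor@4
After 5 (next): list=[4, 2, 1] cursor@2
After 6 (insert_after(49)): list=[4, 2, 49, 1] cursor@2
After 7 (delete_current): list=[4, 49, 1] cursor@49
After 8 (insert_before(76)): list=[4, 76, 49, 1] cursor@49
After 9 (delete_current): list=[4, 76, 1] cursor@1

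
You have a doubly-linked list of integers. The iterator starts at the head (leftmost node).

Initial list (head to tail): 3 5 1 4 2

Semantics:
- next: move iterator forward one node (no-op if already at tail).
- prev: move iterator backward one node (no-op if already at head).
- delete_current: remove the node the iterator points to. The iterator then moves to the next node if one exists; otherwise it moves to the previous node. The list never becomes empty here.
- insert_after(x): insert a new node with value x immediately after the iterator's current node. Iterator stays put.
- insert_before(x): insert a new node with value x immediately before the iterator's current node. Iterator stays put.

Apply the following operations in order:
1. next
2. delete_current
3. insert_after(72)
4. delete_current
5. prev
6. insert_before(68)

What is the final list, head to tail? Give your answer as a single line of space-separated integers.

After 1 (next): list=[3, 5, 1, 4, 2] cursor@5
After 2 (delete_current): list=[3, 1, 4, 2] cursor@1
After 3 (insert_after(72)): list=[3, 1, 72, 4, 2] cursor@1
After 4 (delete_current): list=[3, 72, 4, 2] cursor@72
After 5 (prev): list=[3, 72, 4, 2] cursor@3
After 6 (insert_before(68)): list=[68, 3, 72, 4, 2] cursor@3

Answer: 68 3 72 4 2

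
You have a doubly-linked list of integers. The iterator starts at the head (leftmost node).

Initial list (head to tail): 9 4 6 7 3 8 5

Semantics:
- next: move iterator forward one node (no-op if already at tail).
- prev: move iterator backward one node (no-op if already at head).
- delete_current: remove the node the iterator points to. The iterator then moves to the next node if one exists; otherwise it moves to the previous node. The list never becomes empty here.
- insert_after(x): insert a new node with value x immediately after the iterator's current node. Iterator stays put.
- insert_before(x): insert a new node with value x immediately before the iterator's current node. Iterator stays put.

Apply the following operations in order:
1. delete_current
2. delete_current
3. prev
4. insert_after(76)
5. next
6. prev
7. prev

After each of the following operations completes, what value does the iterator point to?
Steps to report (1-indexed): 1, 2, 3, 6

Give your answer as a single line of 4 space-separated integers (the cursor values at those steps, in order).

After 1 (delete_current): list=[4, 6, 7, 3, 8, 5] cursor@4
After 2 (delete_current): list=[6, 7, 3, 8, 5] cursor@6
After 3 (prev): list=[6, 7, 3, 8, 5] cursor@6
After 4 (insert_after(76)): list=[6, 76, 7, 3, 8, 5] cursor@6
After 5 (next): list=[6, 76, 7, 3, 8, 5] cursor@76
After 6 (prev): list=[6, 76, 7, 3, 8, 5] cursor@6
After 7 (prev): list=[6, 76, 7, 3, 8, 5] cursor@6

Answer: 4 6 6 6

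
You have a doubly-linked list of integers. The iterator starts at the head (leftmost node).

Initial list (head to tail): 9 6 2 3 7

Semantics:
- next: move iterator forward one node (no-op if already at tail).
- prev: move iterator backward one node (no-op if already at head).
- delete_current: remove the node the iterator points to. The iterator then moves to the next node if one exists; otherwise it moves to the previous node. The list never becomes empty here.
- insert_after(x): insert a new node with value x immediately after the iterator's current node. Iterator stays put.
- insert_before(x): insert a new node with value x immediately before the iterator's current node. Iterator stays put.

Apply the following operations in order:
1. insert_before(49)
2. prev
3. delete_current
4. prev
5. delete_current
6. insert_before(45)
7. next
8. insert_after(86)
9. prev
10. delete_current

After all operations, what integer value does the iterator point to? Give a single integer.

Answer: 2

Derivation:
After 1 (insert_before(49)): list=[49, 9, 6, 2, 3, 7] cursor@9
After 2 (prev): list=[49, 9, 6, 2, 3, 7] cursor@49
After 3 (delete_current): list=[9, 6, 2, 3, 7] cursor@9
After 4 (prev): list=[9, 6, 2, 3, 7] cursor@9
After 5 (delete_current): list=[6, 2, 3, 7] cursor@6
After 6 (insert_before(45)): list=[45, 6, 2, 3, 7] cursor@6
After 7 (next): list=[45, 6, 2, 3, 7] cursor@2
After 8 (insert_after(86)): list=[45, 6, 2, 86, 3, 7] cursor@2
After 9 (prev): list=[45, 6, 2, 86, 3, 7] cursor@6
After 10 (delete_current): list=[45, 2, 86, 3, 7] cursor@2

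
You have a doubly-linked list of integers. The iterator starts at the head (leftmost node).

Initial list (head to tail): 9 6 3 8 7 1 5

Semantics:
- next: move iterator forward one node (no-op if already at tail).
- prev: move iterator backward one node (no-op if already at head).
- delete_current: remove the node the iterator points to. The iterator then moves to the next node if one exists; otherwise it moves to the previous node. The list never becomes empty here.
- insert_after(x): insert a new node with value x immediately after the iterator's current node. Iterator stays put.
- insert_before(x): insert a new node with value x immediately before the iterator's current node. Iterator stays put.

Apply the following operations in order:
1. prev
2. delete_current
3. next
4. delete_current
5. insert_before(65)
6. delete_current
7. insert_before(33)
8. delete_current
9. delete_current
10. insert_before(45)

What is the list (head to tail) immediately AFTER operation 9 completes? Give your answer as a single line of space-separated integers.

Answer: 6 65 33 5

Derivation:
After 1 (prev): list=[9, 6, 3, 8, 7, 1, 5] cursor@9
After 2 (delete_current): list=[6, 3, 8, 7, 1, 5] cursor@6
After 3 (next): list=[6, 3, 8, 7, 1, 5] cursor@3
After 4 (delete_current): list=[6, 8, 7, 1, 5] cursor@8
After 5 (insert_before(65)): list=[6, 65, 8, 7, 1, 5] cursor@8
After 6 (delete_current): list=[6, 65, 7, 1, 5] cursor@7
After 7 (insert_before(33)): list=[6, 65, 33, 7, 1, 5] cursor@7
After 8 (delete_current): list=[6, 65, 33, 1, 5] cursor@1
After 9 (delete_current): list=[6, 65, 33, 5] cursor@5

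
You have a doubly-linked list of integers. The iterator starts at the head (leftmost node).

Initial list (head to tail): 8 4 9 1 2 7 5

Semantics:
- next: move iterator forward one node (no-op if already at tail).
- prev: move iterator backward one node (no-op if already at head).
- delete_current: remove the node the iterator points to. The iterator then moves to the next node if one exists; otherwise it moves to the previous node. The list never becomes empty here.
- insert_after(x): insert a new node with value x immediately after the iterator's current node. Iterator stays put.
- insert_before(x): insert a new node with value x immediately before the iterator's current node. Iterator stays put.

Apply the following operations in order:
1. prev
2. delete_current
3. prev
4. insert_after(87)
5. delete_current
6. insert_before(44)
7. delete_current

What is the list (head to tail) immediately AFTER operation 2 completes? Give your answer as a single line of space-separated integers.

After 1 (prev): list=[8, 4, 9, 1, 2, 7, 5] cursor@8
After 2 (delete_current): list=[4, 9, 1, 2, 7, 5] cursor@4

Answer: 4 9 1 2 7 5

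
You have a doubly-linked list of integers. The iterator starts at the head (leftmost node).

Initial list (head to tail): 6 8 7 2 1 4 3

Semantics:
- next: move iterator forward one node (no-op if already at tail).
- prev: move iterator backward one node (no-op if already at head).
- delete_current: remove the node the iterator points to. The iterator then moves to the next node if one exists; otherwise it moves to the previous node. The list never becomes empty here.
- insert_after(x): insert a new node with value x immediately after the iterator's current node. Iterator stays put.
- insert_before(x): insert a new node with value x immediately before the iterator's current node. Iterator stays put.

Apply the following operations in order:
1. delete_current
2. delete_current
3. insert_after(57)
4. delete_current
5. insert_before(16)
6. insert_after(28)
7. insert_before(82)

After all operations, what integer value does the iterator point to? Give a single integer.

Answer: 57

Derivation:
After 1 (delete_current): list=[8, 7, 2, 1, 4, 3] cursor@8
After 2 (delete_current): list=[7, 2, 1, 4, 3] cursor@7
After 3 (insert_after(57)): list=[7, 57, 2, 1, 4, 3] cursor@7
After 4 (delete_current): list=[57, 2, 1, 4, 3] cursor@57
After 5 (insert_before(16)): list=[16, 57, 2, 1, 4, 3] cursor@57
After 6 (insert_after(28)): list=[16, 57, 28, 2, 1, 4, 3] cursor@57
After 7 (insert_before(82)): list=[16, 82, 57, 28, 2, 1, 4, 3] cursor@57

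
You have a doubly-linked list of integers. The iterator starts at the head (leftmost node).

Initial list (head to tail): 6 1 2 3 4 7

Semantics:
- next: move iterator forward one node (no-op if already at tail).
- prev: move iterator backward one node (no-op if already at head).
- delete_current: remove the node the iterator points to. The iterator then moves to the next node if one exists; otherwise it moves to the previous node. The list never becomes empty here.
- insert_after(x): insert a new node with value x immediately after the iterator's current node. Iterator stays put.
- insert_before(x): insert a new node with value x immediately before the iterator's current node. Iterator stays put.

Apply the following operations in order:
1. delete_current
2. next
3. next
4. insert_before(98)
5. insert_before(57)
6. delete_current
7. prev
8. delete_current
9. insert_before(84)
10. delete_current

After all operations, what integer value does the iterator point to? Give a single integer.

After 1 (delete_current): list=[1, 2, 3, 4, 7] cursor@1
After 2 (next): list=[1, 2, 3, 4, 7] cursor@2
After 3 (next): list=[1, 2, 3, 4, 7] cursor@3
After 4 (insert_before(98)): list=[1, 2, 98, 3, 4, 7] cursor@3
After 5 (insert_before(57)): list=[1, 2, 98, 57, 3, 4, 7] cursor@3
After 6 (delete_current): list=[1, 2, 98, 57, 4, 7] cursor@4
After 7 (prev): list=[1, 2, 98, 57, 4, 7] cursor@57
After 8 (delete_current): list=[1, 2, 98, 4, 7] cursor@4
After 9 (insert_before(84)): list=[1, 2, 98, 84, 4, 7] cursor@4
After 10 (delete_current): list=[1, 2, 98, 84, 7] cursor@7

Answer: 7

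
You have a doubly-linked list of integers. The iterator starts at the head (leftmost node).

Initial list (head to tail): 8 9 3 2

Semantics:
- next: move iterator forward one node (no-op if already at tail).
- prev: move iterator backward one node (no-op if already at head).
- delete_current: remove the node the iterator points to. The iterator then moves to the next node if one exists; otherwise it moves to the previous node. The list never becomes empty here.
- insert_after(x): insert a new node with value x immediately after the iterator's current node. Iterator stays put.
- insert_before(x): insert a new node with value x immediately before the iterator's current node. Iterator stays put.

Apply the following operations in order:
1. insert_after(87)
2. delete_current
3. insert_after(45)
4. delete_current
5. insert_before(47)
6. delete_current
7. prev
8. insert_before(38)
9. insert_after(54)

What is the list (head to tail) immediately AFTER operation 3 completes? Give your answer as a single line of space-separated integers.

Answer: 87 45 9 3 2

Derivation:
After 1 (insert_after(87)): list=[8, 87, 9, 3, 2] cursor@8
After 2 (delete_current): list=[87, 9, 3, 2] cursor@87
After 3 (insert_after(45)): list=[87, 45, 9, 3, 2] cursor@87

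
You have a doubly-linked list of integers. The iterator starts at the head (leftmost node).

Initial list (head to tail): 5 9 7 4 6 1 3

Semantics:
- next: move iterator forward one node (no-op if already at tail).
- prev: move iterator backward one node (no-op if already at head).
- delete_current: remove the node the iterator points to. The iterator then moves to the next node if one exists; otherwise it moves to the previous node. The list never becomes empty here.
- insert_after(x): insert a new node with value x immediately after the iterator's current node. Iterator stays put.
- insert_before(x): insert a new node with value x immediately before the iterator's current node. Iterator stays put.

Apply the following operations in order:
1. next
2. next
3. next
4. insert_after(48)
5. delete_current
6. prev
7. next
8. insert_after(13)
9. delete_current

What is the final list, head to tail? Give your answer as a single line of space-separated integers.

After 1 (next): list=[5, 9, 7, 4, 6, 1, 3] cursor@9
After 2 (next): list=[5, 9, 7, 4, 6, 1, 3] cursor@7
After 3 (next): list=[5, 9, 7, 4, 6, 1, 3] cursor@4
After 4 (insert_after(48)): list=[5, 9, 7, 4, 48, 6, 1, 3] cursor@4
After 5 (delete_current): list=[5, 9, 7, 48, 6, 1, 3] cursor@48
After 6 (prev): list=[5, 9, 7, 48, 6, 1, 3] cursor@7
After 7 (next): list=[5, 9, 7, 48, 6, 1, 3] cursor@48
After 8 (insert_after(13)): list=[5, 9, 7, 48, 13, 6, 1, 3] cursor@48
After 9 (delete_current): list=[5, 9, 7, 13, 6, 1, 3] cursor@13

Answer: 5 9 7 13 6 1 3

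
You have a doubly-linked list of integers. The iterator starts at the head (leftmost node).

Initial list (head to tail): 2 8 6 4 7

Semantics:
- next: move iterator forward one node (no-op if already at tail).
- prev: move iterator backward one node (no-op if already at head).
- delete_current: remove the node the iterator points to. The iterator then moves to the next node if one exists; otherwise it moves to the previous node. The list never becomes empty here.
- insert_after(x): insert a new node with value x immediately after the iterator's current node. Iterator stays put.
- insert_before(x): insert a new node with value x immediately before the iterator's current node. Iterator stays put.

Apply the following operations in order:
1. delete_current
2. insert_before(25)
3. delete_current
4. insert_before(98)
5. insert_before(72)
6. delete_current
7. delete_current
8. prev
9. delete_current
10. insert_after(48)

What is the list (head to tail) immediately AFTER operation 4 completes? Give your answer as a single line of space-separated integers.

Answer: 25 98 6 4 7

Derivation:
After 1 (delete_current): list=[8, 6, 4, 7] cursor@8
After 2 (insert_before(25)): list=[25, 8, 6, 4, 7] cursor@8
After 3 (delete_current): list=[25, 6, 4, 7] cursor@6
After 4 (insert_before(98)): list=[25, 98, 6, 4, 7] cursor@6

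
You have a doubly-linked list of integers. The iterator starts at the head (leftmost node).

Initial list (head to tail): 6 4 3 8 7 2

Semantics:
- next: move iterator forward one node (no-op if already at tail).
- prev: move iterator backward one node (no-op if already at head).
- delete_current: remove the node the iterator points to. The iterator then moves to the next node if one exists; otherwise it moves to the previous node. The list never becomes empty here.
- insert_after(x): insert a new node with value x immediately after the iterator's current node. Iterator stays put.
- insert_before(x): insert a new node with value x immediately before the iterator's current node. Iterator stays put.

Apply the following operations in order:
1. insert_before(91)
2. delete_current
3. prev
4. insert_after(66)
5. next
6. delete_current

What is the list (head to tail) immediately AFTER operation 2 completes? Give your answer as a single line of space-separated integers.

Answer: 91 4 3 8 7 2

Derivation:
After 1 (insert_before(91)): list=[91, 6, 4, 3, 8, 7, 2] cursor@6
After 2 (delete_current): list=[91, 4, 3, 8, 7, 2] cursor@4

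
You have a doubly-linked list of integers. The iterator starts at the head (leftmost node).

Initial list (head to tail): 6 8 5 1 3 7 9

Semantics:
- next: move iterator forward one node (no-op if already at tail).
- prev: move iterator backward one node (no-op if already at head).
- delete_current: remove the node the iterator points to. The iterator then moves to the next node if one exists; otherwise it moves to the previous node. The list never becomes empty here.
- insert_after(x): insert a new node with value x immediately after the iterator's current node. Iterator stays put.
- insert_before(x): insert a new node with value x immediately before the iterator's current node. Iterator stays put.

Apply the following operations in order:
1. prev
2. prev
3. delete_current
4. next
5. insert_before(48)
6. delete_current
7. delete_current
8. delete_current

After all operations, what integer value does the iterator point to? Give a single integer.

Answer: 7

Derivation:
After 1 (prev): list=[6, 8, 5, 1, 3, 7, 9] cursor@6
After 2 (prev): list=[6, 8, 5, 1, 3, 7, 9] cursor@6
After 3 (delete_current): list=[8, 5, 1, 3, 7, 9] cursor@8
After 4 (next): list=[8, 5, 1, 3, 7, 9] cursor@5
After 5 (insert_before(48)): list=[8, 48, 5, 1, 3, 7, 9] cursor@5
After 6 (delete_current): list=[8, 48, 1, 3, 7, 9] cursor@1
After 7 (delete_current): list=[8, 48, 3, 7, 9] cursor@3
After 8 (delete_current): list=[8, 48, 7, 9] cursor@7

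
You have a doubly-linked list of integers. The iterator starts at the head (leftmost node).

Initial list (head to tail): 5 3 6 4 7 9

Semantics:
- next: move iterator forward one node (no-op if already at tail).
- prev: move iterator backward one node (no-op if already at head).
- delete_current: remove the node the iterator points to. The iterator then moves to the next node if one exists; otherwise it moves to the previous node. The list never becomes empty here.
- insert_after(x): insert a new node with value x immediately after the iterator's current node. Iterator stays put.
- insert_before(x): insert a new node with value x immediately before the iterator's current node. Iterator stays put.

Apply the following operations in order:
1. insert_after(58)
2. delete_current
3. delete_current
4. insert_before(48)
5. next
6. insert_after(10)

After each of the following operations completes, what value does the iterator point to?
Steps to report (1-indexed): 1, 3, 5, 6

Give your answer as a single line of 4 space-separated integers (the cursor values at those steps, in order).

After 1 (insert_after(58)): list=[5, 58, 3, 6, 4, 7, 9] cursor@5
After 2 (delete_current): list=[58, 3, 6, 4, 7, 9] cursor@58
After 3 (delete_current): list=[3, 6, 4, 7, 9] cursor@3
After 4 (insert_before(48)): list=[48, 3, 6, 4, 7, 9] cursor@3
After 5 (next): list=[48, 3, 6, 4, 7, 9] cursor@6
After 6 (insert_after(10)): list=[48, 3, 6, 10, 4, 7, 9] cursor@6

Answer: 5 3 6 6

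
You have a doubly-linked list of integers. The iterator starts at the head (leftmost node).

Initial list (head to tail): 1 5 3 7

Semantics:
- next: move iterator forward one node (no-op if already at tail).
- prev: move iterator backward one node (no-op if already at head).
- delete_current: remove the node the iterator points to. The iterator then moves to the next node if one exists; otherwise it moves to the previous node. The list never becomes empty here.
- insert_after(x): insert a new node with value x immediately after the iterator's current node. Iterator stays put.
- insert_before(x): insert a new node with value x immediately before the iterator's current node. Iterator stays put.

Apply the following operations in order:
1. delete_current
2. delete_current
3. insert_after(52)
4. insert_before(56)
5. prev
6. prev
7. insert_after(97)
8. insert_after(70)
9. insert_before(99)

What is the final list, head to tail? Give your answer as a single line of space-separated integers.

Answer: 99 56 70 97 3 52 7

Derivation:
After 1 (delete_current): list=[5, 3, 7] cursor@5
After 2 (delete_current): list=[3, 7] cursor@3
After 3 (insert_after(52)): list=[3, 52, 7] cursor@3
After 4 (insert_before(56)): list=[56, 3, 52, 7] cursor@3
After 5 (prev): list=[56, 3, 52, 7] cursor@56
After 6 (prev): list=[56, 3, 52, 7] cursor@56
After 7 (insert_after(97)): list=[56, 97, 3, 52, 7] cursor@56
After 8 (insert_after(70)): list=[56, 70, 97, 3, 52, 7] cursor@56
After 9 (insert_before(99)): list=[99, 56, 70, 97, 3, 52, 7] cursor@56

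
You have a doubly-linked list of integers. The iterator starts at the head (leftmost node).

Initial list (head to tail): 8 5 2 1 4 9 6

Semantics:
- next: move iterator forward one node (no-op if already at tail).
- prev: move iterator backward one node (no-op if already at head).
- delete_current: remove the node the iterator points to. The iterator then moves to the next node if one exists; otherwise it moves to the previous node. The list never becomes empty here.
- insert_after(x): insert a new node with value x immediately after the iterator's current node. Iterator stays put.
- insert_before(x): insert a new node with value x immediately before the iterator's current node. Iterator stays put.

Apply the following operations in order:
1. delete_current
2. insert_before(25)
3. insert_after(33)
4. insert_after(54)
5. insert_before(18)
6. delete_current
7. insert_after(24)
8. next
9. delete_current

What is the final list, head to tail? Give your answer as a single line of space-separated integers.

Answer: 25 18 54 33 2 1 4 9 6

Derivation:
After 1 (delete_current): list=[5, 2, 1, 4, 9, 6] cursor@5
After 2 (insert_before(25)): list=[25, 5, 2, 1, 4, 9, 6] cursor@5
After 3 (insert_after(33)): list=[25, 5, 33, 2, 1, 4, 9, 6] cursor@5
After 4 (insert_after(54)): list=[25, 5, 54, 33, 2, 1, 4, 9, 6] cursor@5
After 5 (insert_before(18)): list=[25, 18, 5, 54, 33, 2, 1, 4, 9, 6] cursor@5
After 6 (delete_current): list=[25, 18, 54, 33, 2, 1, 4, 9, 6] cursor@54
After 7 (insert_after(24)): list=[25, 18, 54, 24, 33, 2, 1, 4, 9, 6] cursor@54
After 8 (next): list=[25, 18, 54, 24, 33, 2, 1, 4, 9, 6] cursor@24
After 9 (delete_current): list=[25, 18, 54, 33, 2, 1, 4, 9, 6] cursor@33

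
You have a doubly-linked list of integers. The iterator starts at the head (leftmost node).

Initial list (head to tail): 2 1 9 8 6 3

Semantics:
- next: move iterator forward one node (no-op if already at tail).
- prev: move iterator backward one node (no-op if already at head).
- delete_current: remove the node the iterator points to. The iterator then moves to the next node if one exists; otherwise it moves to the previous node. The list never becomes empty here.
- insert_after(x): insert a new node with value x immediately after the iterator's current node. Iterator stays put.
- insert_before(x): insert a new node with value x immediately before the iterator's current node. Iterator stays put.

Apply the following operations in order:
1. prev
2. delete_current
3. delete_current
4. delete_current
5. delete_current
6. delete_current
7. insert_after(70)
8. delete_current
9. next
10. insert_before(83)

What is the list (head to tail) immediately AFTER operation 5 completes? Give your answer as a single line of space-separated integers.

Answer: 6 3

Derivation:
After 1 (prev): list=[2, 1, 9, 8, 6, 3] cursor@2
After 2 (delete_current): list=[1, 9, 8, 6, 3] cursor@1
After 3 (delete_current): list=[9, 8, 6, 3] cursor@9
After 4 (delete_current): list=[8, 6, 3] cursor@8
After 5 (delete_current): list=[6, 3] cursor@6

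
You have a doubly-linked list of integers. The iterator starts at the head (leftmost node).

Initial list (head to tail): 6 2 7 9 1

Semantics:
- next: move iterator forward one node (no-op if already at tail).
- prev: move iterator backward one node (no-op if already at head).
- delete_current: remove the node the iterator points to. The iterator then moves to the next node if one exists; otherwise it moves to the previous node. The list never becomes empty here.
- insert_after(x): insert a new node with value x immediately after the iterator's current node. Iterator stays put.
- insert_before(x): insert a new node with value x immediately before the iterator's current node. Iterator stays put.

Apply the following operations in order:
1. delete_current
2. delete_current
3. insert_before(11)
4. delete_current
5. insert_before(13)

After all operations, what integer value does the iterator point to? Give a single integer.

After 1 (delete_current): list=[2, 7, 9, 1] cursor@2
After 2 (delete_current): list=[7, 9, 1] cursor@7
After 3 (insert_before(11)): list=[11, 7, 9, 1] cursor@7
After 4 (delete_current): list=[11, 9, 1] cursor@9
After 5 (insert_before(13)): list=[11, 13, 9, 1] cursor@9

Answer: 9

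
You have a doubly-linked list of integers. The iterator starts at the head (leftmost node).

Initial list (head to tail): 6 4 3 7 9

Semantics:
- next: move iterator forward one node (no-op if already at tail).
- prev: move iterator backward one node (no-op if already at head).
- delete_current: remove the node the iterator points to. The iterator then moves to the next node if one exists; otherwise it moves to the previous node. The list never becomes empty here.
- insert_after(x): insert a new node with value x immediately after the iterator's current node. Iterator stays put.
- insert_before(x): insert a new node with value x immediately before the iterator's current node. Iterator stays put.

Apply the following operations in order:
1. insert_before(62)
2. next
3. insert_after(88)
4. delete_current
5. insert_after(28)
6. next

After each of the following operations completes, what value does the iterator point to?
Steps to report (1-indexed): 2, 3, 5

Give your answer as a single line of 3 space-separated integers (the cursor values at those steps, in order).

Answer: 4 4 88

Derivation:
After 1 (insert_before(62)): list=[62, 6, 4, 3, 7, 9] cursor@6
After 2 (next): list=[62, 6, 4, 3, 7, 9] cursor@4
After 3 (insert_after(88)): list=[62, 6, 4, 88, 3, 7, 9] cursor@4
After 4 (delete_current): list=[62, 6, 88, 3, 7, 9] cursor@88
After 5 (insert_after(28)): list=[62, 6, 88, 28, 3, 7, 9] cursor@88
After 6 (next): list=[62, 6, 88, 28, 3, 7, 9] cursor@28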